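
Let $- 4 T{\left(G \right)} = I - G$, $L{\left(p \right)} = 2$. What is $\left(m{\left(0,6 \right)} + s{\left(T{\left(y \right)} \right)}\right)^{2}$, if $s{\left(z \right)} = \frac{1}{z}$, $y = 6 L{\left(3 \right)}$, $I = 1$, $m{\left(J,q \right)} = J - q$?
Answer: $\frac{3844}{121} \approx 31.769$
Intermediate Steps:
$y = 12$ ($y = 6 \cdot 2 = 12$)
$T{\left(G \right)} = - \frac{1}{4} + \frac{G}{4}$ ($T{\left(G \right)} = - \frac{1 - G}{4} = - \frac{1}{4} + \frac{G}{4}$)
$\left(m{\left(0,6 \right)} + s{\left(T{\left(y \right)} \right)}\right)^{2} = \left(\left(0 - 6\right) + \frac{1}{- \frac{1}{4} + \frac{1}{4} \cdot 12}\right)^{2} = \left(\left(0 - 6\right) + \frac{1}{- \frac{1}{4} + 3}\right)^{2} = \left(-6 + \frac{1}{\frac{11}{4}}\right)^{2} = \left(-6 + \frac{4}{11}\right)^{2} = \left(- \frac{62}{11}\right)^{2} = \frac{3844}{121}$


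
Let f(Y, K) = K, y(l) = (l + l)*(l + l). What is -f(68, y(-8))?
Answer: -256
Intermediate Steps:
y(l) = 4*l² (y(l) = (2*l)*(2*l) = 4*l²)
-f(68, y(-8)) = -4*(-8)² = -4*64 = -1*256 = -256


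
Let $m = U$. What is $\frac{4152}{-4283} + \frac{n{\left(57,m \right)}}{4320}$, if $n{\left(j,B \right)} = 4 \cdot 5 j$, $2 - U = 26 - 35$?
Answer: $- \frac{217567}{308376} \approx -0.70553$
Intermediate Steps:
$U = 11$ ($U = 2 - \left(26 - 35\right) = 2 - -9 = 2 + 9 = 11$)
$m = 11$
$n{\left(j,B \right)} = 20 j$
$\frac{4152}{-4283} + \frac{n{\left(57,m \right)}}{4320} = \frac{4152}{-4283} + \frac{20 \cdot 57}{4320} = 4152 \left(- \frac{1}{4283}\right) + 1140 \cdot \frac{1}{4320} = - \frac{4152}{4283} + \frac{19}{72} = - \frac{217567}{308376}$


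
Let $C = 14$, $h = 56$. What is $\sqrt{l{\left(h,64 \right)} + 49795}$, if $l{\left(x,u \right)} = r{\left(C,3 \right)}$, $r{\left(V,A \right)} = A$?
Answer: $\sqrt{49798} \approx 223.15$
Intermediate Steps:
$l{\left(x,u \right)} = 3$
$\sqrt{l{\left(h,64 \right)} + 49795} = \sqrt{3 + 49795} = \sqrt{49798}$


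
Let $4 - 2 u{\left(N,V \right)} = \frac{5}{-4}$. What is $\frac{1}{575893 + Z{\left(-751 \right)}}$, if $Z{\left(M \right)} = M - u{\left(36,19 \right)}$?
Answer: $\frac{8}{4601115} \approx 1.7387 \cdot 10^{-6}$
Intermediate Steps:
$u{\left(N,V \right)} = \frac{21}{8}$ ($u{\left(N,V \right)} = 2 - \frac{5 \frac{1}{-4}}{2} = 2 - \frac{5 \left(- \frac{1}{4}\right)}{2} = 2 - - \frac{5}{8} = 2 + \frac{5}{8} = \frac{21}{8}$)
$Z{\left(M \right)} = - \frac{21}{8} + M$ ($Z{\left(M \right)} = M - \frac{21}{8} = - \frac{21}{8} + M$)
$\frac{1}{575893 + Z{\left(-751 \right)}} = \frac{1}{575893 - \frac{6029}{8}} = \frac{1}{\frac{4601115}{8}} = \frac{8}{4601115}$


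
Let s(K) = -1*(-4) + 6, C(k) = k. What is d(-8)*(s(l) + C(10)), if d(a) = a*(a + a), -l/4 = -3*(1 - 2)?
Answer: 2560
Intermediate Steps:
l = -12 (l = -(-12)*(1 - 2) = -(-12)*(-1) = -4*3 = -12)
d(a) = 2*a² (d(a) = a*(2*a) = 2*a²)
s(K) = 10 (s(K) = 4 + 6 = 10)
d(-8)*(s(l) + C(10)) = (2*(-8)²)*(10 + 10) = (2*64)*20 = 128*20 = 2560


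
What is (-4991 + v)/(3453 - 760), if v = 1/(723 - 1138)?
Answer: -2071266/1117595 ≈ -1.8533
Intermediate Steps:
v = -1/415 (v = 1/(-415) = -1/415 ≈ -0.0024096)
(-4991 + v)/(3453 - 760) = (-4991 - 1/415)/(3453 - 760) = -2071266/415/2693 = -2071266/415*1/2693 = -2071266/1117595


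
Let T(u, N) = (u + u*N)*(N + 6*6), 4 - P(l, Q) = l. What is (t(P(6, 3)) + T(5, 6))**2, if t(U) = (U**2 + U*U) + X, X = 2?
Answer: 2190400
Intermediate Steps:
P(l, Q) = 4 - l
t(U) = 2 + 2*U**2 (t(U) = (U**2 + U*U) + 2 = (U**2 + U**2) + 2 = 2*U**2 + 2 = 2 + 2*U**2)
T(u, N) = (36 + N)*(u + N*u) (T(u, N) = (u + N*u)*(N + 36) = (u + N*u)*(36 + N) = (36 + N)*(u + N*u))
(t(P(6, 3)) + T(5, 6))**2 = ((2 + 2*(4 - 1*6)**2) + 5*(36 + 6**2 + 37*6))**2 = ((2 + 2*(4 - 6)**2) + 5*(36 + 36 + 222))**2 = ((2 + 2*(-2)**2) + 5*294)**2 = ((2 + 2*4) + 1470)**2 = ((2 + 8) + 1470)**2 = (10 + 1470)**2 = 1480**2 = 2190400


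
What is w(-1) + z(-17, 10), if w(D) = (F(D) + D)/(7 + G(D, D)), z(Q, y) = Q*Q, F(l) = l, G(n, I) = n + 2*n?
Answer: 577/2 ≈ 288.50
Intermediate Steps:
G(n, I) = 3*n
z(Q, y) = Q**2
w(D) = 2*D/(7 + 3*D) (w(D) = (D + D)/(7 + 3*D) = (2*D)/(7 + 3*D) = 2*D/(7 + 3*D))
w(-1) + z(-17, 10) = 2*(-1)/(7 + 3*(-1)) + (-17)**2 = 2*(-1)/(7 - 3) + 289 = 2*(-1)/4 + 289 = 2*(-1)*(1/4) + 289 = -1/2 + 289 = 577/2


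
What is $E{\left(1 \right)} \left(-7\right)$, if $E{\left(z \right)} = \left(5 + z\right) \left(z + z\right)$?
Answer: $-84$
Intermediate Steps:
$E{\left(z \right)} = 2 z \left(5 + z\right)$ ($E{\left(z \right)} = \left(5 + z\right) 2 z = 2 z \left(5 + z\right)$)
$E{\left(1 \right)} \left(-7\right) = 2 \cdot 1 \left(5 + 1\right) \left(-7\right) = 2 \cdot 1 \cdot 6 \left(-7\right) = 12 \left(-7\right) = -84$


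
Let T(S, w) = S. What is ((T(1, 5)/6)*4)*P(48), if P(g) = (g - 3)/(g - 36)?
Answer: 5/2 ≈ 2.5000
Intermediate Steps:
P(g) = (-3 + g)/(-36 + g)
((T(1, 5)/6)*4)*P(48) = ((1/6)*4)*((-3 + 48)/(-36 + 48)) = ((1*(1/6))*4)*(45/12) = ((1/6)*4)*((1/12)*45) = (2/3)*(15/4) = 5/2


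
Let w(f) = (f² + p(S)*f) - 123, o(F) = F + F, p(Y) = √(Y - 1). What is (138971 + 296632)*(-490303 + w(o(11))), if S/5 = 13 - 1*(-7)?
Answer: -213420205026 + 28749798*√11 ≈ -2.1332e+11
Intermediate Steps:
S = 100 (S = 5*(13 - 1*(-7)) = 5*(13 + 7) = 5*20 = 100)
p(Y) = √(-1 + Y)
o(F) = 2*F
w(f) = -123 + f² + 3*f*√11 (w(f) = (f² + √(-1 + 100)*f) - 123 = (f² + √99*f) - 123 = (f² + (3*√11)*f) - 123 = (f² + 3*f*√11) - 123 = -123 + f² + 3*f*√11)
(138971 + 296632)*(-490303 + w(o(11))) = (138971 + 296632)*(-490303 + (-123 + (2*11)² + 3*(2*11)*√11)) = 435603*(-490303 + (-123 + 22² + 3*22*√11)) = 435603*(-490303 + (-123 + 484 + 66*√11)) = 435603*(-490303 + (361 + 66*√11)) = 435603*(-489942 + 66*√11) = -213420205026 + 28749798*√11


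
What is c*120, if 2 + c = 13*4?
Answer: 6000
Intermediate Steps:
c = 50 (c = -2 + 13*4 = -2 + 52 = 50)
c*120 = 50*120 = 6000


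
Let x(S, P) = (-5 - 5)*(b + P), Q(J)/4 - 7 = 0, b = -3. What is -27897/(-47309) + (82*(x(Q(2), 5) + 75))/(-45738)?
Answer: 48299518/98355411 ≈ 0.49107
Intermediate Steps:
Q(J) = 28 (Q(J) = 28 + 4*0 = 28 + 0 = 28)
x(S, P) = 30 - 10*P (x(S, P) = (-5 - 5)*(-3 + P) = -10*(-3 + P) = 30 - 10*P)
-27897/(-47309) + (82*(x(Q(2), 5) + 75))/(-45738) = -27897/(-47309) + (82*((30 - 10*5) + 75))/(-45738) = -27897*(-1/47309) + (82*((30 - 50) + 75))*(-1/45738) = 27897/47309 + (82*(-20 + 75))*(-1/45738) = 27897/47309 + (82*55)*(-1/45738) = 27897/47309 + 4510*(-1/45738) = 27897/47309 - 205/2079 = 48299518/98355411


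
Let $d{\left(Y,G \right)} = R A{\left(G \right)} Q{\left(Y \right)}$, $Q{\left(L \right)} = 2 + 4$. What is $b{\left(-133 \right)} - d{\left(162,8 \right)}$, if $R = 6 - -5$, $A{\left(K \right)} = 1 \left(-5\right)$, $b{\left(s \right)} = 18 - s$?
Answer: $481$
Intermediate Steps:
$A{\left(K \right)} = -5$
$Q{\left(L \right)} = 6$
$R = 11$ ($R = 6 + 5 = 11$)
$d{\left(Y,G \right)} = -330$ ($d{\left(Y,G \right)} = 11 \left(-5\right) 6 = \left(-55\right) 6 = -330$)
$b{\left(-133 \right)} - d{\left(162,8 \right)} = \left(18 - -133\right) - -330 = \left(18 + 133\right) + 330 = 151 + 330 = 481$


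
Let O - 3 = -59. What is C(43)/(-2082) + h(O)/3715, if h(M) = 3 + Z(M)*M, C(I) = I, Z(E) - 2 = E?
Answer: 6142469/7734630 ≈ 0.79415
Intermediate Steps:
O = -56 (O = 3 - 59 = -56)
Z(E) = 2 + E
h(M) = 3 + M*(2 + M) (h(M) = 3 + (2 + M)*M = 3 + M*(2 + M))
C(43)/(-2082) + h(O)/3715 = 43/(-2082) + (3 - 56*(2 - 56))/3715 = 43*(-1/2082) + (3 - 56*(-54))*(1/3715) = -43/2082 + (3 + 3024)*(1/3715) = -43/2082 + 3027*(1/3715) = -43/2082 + 3027/3715 = 6142469/7734630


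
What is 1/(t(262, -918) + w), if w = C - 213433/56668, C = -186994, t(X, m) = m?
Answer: -56668/10648810649 ≈ -5.3215e-6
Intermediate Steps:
w = -10596789425/56668 (w = -186994 - 213433/56668 = -10596789425/56668 ≈ -1.8700e+5)
1/(t(262, -918) + w) = 1/(-918 - 10596789425/56668) = 1/(-10648810649/56668) = -56668/10648810649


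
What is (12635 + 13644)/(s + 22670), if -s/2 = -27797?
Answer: 26279/78264 ≈ 0.33577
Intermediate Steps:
s = 55594 (s = -2*(-27797) = 55594)
(12635 + 13644)/(s + 22670) = (12635 + 13644)/(55594 + 22670) = 26279/78264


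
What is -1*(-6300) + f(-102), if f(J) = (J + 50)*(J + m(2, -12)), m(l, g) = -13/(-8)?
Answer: 23039/2 ≈ 11520.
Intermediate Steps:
m(l, g) = 13/8 (m(l, g) = -13*(-⅛) = 13/8)
f(J) = (50 + J)*(13/8 + J) (f(J) = (J + 50)*(J + 13/8) = (50 + J)*(13/8 + J))
-1*(-6300) + f(-102) = -1*(-6300) + (325/4 + (-102)² + (413/8)*(-102)) = 6300 + (325/4 + 10404 - 21063/4) = 6300 + 10439/2 = 23039/2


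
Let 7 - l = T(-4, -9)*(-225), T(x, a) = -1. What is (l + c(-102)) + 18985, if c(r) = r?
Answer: 18665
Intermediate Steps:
l = -218 (l = 7 - (-1)*(-225) = 7 - 1*225 = 7 - 225 = -218)
(l + c(-102)) + 18985 = (-218 - 102) + 18985 = -320 + 18985 = 18665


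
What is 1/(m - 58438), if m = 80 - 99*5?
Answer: -1/58853 ≈ -1.6991e-5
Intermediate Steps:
m = -415 (m = 80 - 495 = -415)
1/(m - 58438) = 1/(-415 - 58438) = 1/(-58853) = -1/58853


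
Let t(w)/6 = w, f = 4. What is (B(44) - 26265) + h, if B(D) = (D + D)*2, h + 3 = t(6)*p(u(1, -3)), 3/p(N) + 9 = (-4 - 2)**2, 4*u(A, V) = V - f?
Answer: -26088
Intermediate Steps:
t(w) = 6*w
u(A, V) = -1 + V/4 (u(A, V) = (V - 1*4)/4 = (V - 4)/4 = (-4 + V)/4 = -1 + V/4)
p(N) = 1/9 (p(N) = 3/(-9 + (-4 - 2)**2) = 3/(-9 + (-6)**2) = 3/(-9 + 36) = 3/27 = 3*(1/27) = 1/9)
h = 1 (h = -3 + (6*6)*(1/9) = -3 + 36*(1/9) = -3 + 4 = 1)
B(D) = 4*D (B(D) = (2*D)*2 = 4*D)
(B(44) - 26265) + h = (4*44 - 26265) + 1 = (176 - 26265) + 1 = -26089 + 1 = -26088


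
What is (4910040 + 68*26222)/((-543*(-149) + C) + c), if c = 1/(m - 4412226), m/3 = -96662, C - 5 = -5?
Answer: 31472544416832/380441866283 ≈ 82.726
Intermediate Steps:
C = 0 (C = 5 - 5 = 0)
m = -289986 (m = 3*(-96662) = -289986)
c = -1/4702212 (c = 1/(-289986 - 4412226) = 1/(-4702212) = -1/4702212 ≈ -2.1267e-7)
(4910040 + 68*26222)/((-543*(-149) + C) + c) = (4910040 + 68*26222)/((-543*(-149) + 0) - 1/4702212) = (4910040 + 1783096)/((80907 + 0) - 1/4702212) = 6693136/(80907 - 1/4702212) = 6693136/(380441866283/4702212) = 6693136*(4702212/380441866283) = 31472544416832/380441866283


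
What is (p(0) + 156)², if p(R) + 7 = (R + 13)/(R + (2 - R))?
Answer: 96721/4 ≈ 24180.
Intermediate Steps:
p(R) = -½ + R/2 (p(R) = -7 + (R + 13)/(R + (2 - R)) = -7 + (13 + R)/2 = -7 + (13 + R)*(½) = -7 + (13/2 + R/2) = -½ + R/2)
(p(0) + 156)² = ((-½ + (½)*0) + 156)² = ((-½ + 0) + 156)² = (-½ + 156)² = (311/2)² = 96721/4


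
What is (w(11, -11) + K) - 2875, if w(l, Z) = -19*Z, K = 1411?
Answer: -1255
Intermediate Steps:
(w(11, -11) + K) - 2875 = (-19*(-11) + 1411) - 2875 = (209 + 1411) - 2875 = 1620 - 2875 = -1255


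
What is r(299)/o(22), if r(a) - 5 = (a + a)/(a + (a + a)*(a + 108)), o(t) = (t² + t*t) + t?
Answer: 453/89650 ≈ 0.0050530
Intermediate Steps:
o(t) = t + 2*t² (o(t) = (t² + t²) + t = 2*t² + t = t + 2*t²)
r(a) = 5 + 2*a/(a + 2*a*(108 + a)) (r(a) = 5 + (a + a)/(a + (a + a)*(a + 108)) = 5 + (2*a)/(a + (2*a)*(108 + a)) = 5 + (2*a)/(a + 2*a*(108 + a)) = 5 + 2*a/(a + 2*a*(108 + a)))
r(299)/o(22) = ((1087 + 10*299)/(217 + 2*299))/((22*(1 + 2*22))) = ((1087 + 2990)/(217 + 598))/((22*(1 + 44))) = (4077/815)/((22*45)) = ((1/815)*4077)/990 = (4077/815)*(1/990) = 453/89650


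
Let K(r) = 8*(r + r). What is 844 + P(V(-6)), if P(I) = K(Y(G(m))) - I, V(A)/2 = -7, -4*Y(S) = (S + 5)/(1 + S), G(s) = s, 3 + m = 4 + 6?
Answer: 852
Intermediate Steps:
m = 7 (m = -3 + (4 + 6) = -3 + 10 = 7)
Y(S) = -(5 + S)/(4*(1 + S)) (Y(S) = -(S + 5)/(4*(1 + S)) = -(5 + S)/(4*(1 + S)))
V(A) = -14 (V(A) = 2*(-7) = -14)
K(r) = 16*r (K(r) = 8*(2*r) = 16*r)
P(I) = -6 - I (P(I) = 16*((-5 - 1*7)/(4*(1 + 7))) - I = 16*((¼)*(-5 - 7)/8) - I = 16*((¼)*(⅛)*(-12)) - I = 16*(-3/8) - I = -6 - I)
844 + P(V(-6)) = 844 + (-6 - 1*(-14)) = 844 + (-6 + 14) = 844 + 8 = 852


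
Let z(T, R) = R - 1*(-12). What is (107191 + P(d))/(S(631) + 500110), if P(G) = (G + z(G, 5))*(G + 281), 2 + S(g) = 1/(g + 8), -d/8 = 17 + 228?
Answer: 2153102832/319569013 ≈ 6.7375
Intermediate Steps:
z(T, R) = 12 + R (z(T, R) = R + 12 = 12 + R)
d = -1960 (d = -8*(17 + 228) = -8*245 = -1960)
S(g) = -2 + 1/(8 + g) (S(g) = -2 + 1/(g + 8) = -2 + 1/(8 + g))
P(G) = (17 + G)*(281 + G) (P(G) = (G + (12 + 5))*(G + 281) = (G + 17)*(281 + G) = (17 + G)*(281 + G))
(107191 + P(d))/(S(631) + 500110) = (107191 + (4777 + (-1960)² + 298*(-1960)))/((-15 - 2*631)/(8 + 631) + 500110) = (107191 + (4777 + 3841600 - 584080))/((-15 - 1262)/639 + 500110) = (107191 + 3262297)/((1/639)*(-1277) + 500110) = 3369488/(-1277/639 + 500110) = 3369488/(319569013/639) = 3369488*(639/319569013) = 2153102832/319569013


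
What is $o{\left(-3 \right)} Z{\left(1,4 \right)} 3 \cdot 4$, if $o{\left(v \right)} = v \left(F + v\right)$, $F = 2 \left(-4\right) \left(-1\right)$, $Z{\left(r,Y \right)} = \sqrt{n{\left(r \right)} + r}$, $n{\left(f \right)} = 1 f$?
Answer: $- 180 \sqrt{2} \approx -254.56$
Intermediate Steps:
$n{\left(f \right)} = f$
$Z{\left(r,Y \right)} = \sqrt{2} \sqrt{r}$ ($Z{\left(r,Y \right)} = \sqrt{r + r} = \sqrt{2 r} = \sqrt{2} \sqrt{r}$)
$F = 8$ ($F = \left(-8\right) \left(-1\right) = 8$)
$o{\left(v \right)} = v \left(8 + v\right)$
$o{\left(-3 \right)} Z{\left(1,4 \right)} 3 \cdot 4 = - 3 \left(8 - 3\right) \sqrt{2} \sqrt{1} \cdot 3 \cdot 4 = \left(-3\right) 5 \sqrt{2} \cdot 1 \cdot 3 \cdot 4 = - 15 \sqrt{2} \cdot 3 \cdot 4 = - 15 \cdot 3 \sqrt{2} \cdot 4 = - 15 \cdot 12 \sqrt{2} = - 180 \sqrt{2}$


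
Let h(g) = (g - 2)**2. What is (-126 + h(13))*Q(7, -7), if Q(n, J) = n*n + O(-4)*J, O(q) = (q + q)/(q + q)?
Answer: -210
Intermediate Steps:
O(q) = 1 (O(q) = (2*q)/((2*q)) = (2*q)*(1/(2*q)) = 1)
h(g) = (-2 + g)**2
Q(n, J) = J + n**2 (Q(n, J) = n*n + 1*J = n**2 + J = J + n**2)
(-126 + h(13))*Q(7, -7) = (-126 + (-2 + 13)**2)*(-7 + 7**2) = (-126 + 11**2)*(-7 + 49) = (-126 + 121)*42 = -5*42 = -210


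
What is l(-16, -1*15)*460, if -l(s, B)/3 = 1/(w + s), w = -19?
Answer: 276/7 ≈ 39.429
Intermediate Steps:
l(s, B) = -3/(-19 + s)
l(-16, -1*15)*460 = -3/(-19 - 16)*460 = -3/(-35)*460 = -3*(-1/35)*460 = (3/35)*460 = 276/7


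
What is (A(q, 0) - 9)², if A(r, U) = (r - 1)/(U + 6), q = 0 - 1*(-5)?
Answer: 625/9 ≈ 69.444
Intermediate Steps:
q = 5 (q = 0 + 5 = 5)
A(r, U) = (-1 + r)/(6 + U)
(A(q, 0) - 9)² = ((-1 + 5)/(6 + 0) - 9)² = (4/6 - 9)² = ((⅙)*4 - 9)² = (⅔ - 9)² = (-25/3)² = 625/9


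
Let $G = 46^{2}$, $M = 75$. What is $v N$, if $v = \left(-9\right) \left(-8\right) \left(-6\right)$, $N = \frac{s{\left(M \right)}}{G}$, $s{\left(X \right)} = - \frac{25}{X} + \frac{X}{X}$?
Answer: $- \frac{72}{529} \approx -0.13611$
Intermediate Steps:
$s{\left(X \right)} = 1 - \frac{25}{X}$ ($s{\left(X \right)} = - \frac{25}{X} + 1 = 1 - \frac{25}{X}$)
$G = 2116$
$N = \frac{1}{3174}$ ($N = \frac{\frac{1}{75} \left(-25 + 75\right)}{2116} = \frac{1}{75} \cdot 50 \cdot \frac{1}{2116} = \frac{2}{3} \cdot \frac{1}{2116} = \frac{1}{3174} \approx 0.00031506$)
$v = -432$ ($v = 72 \left(-6\right) = -432$)
$v N = \left(-432\right) \frac{1}{3174} = - \frac{72}{529}$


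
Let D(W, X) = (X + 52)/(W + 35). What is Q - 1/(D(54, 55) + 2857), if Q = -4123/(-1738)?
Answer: 6637051/2798180 ≈ 2.3719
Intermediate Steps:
D(W, X) = (52 + X)/(35 + W)
Q = 4123/1738 (Q = -4123*(-1/1738) = 4123/1738 ≈ 2.3723)
Q - 1/(D(54, 55) + 2857) = 4123/1738 - 1/((52 + 55)/(35 + 54) + 2857) = 4123/1738 - 1/(107/89 + 2857) = 4123/1738 - 1/254380/89 = 4123/1738 - 1*89/254380 = 4123/1738 - 89/254380 = 6637051/2798180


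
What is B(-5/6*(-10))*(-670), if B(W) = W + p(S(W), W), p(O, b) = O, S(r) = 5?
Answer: -26800/3 ≈ -8933.3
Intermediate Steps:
B(W) = 5 + W (B(W) = W + 5 = 5 + W)
B(-5/6*(-10))*(-670) = (5 - 5/6*(-10))*(-670) = (5 - 5*⅙*(-10))*(-670) = (5 - ⅚*(-10))*(-670) = (5 + 25/3)*(-670) = (40/3)*(-670) = -26800/3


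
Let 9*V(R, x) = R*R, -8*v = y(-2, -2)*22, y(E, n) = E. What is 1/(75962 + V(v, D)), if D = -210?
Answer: 36/2734753 ≈ 1.3164e-5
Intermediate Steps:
v = 11/2 (v = -(-1)*22/4 = -⅛*(-44) = 11/2 ≈ 5.5000)
V(R, x) = R²/9 (V(R, x) = (R*R)/9 = R²/9)
1/(75962 + V(v, D)) = 1/(75962 + (11/2)²/9) = 1/(75962 + (⅑)*(121/4)) = 1/(75962 + 121/36) = 1/(2734753/36) = 36/2734753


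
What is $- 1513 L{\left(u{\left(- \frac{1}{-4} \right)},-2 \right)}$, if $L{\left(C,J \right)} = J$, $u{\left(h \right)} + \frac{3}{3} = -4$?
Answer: $3026$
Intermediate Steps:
$u{\left(h \right)} = -5$ ($u{\left(h \right)} = -1 - 4 = -5$)
$- 1513 L{\left(u{\left(- \frac{1}{-4} \right)},-2 \right)} = \left(-1513\right) \left(-2\right) = 3026$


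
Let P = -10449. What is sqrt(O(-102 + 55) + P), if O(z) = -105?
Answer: I*sqrt(10554) ≈ 102.73*I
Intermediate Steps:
sqrt(O(-102 + 55) + P) = sqrt(-105 - 10449) = sqrt(-10554) = I*sqrt(10554)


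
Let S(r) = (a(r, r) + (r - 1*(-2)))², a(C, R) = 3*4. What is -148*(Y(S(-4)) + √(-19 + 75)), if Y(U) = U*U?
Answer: -1480000 - 296*√14 ≈ -1.4811e+6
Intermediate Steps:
a(C, R) = 12
S(r) = (14 + r)² (S(r) = (12 + (r - 1*(-2)))² = (12 + (r + 2))² = (12 + (2 + r))² = (14 + r)²)
Y(U) = U²
-148*(Y(S(-4)) + √(-19 + 75)) = -148*(((14 - 4)²)² + √(-19 + 75)) = -148*((10²)² + √56) = -148*(100² + 2*√14) = -148*(10000 + 2*√14) = -1480000 - 296*√14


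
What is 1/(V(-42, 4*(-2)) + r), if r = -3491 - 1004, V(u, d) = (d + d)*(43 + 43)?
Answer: -1/5871 ≈ -0.00017033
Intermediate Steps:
V(u, d) = 172*d (V(u, d) = (2*d)*86 = 172*d)
r = -4495
1/(V(-42, 4*(-2)) + r) = 1/(172*(4*(-2)) - 4495) = 1/(172*(-8) - 4495) = 1/(-1376 - 4495) = 1/(-5871) = -1/5871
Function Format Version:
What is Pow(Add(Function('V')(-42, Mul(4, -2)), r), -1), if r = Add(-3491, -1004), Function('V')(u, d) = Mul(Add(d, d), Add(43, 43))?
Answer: Rational(-1, 5871) ≈ -0.00017033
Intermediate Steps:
Function('V')(u, d) = Mul(172, d) (Function('V')(u, d) = Mul(Mul(2, d), 86) = Mul(172, d))
r = -4495
Pow(Add(Function('V')(-42, Mul(4, -2)), r), -1) = Pow(Add(Mul(172, Mul(4, -2)), -4495), -1) = Pow(Add(Mul(172, -8), -4495), -1) = Pow(Add(-1376, -4495), -1) = Pow(-5871, -1) = Rational(-1, 5871)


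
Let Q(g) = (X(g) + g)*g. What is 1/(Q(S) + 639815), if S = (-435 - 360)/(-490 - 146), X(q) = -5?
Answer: 16/10236965 ≈ 1.5630e-6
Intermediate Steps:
S = 5/4 (S = -795/(-636) = -795*(-1/636) = 5/4 ≈ 1.2500)
Q(g) = g*(-5 + g) (Q(g) = (-5 + g)*g = g*(-5 + g))
1/(Q(S) + 639815) = 1/(5*(-5 + 5/4)/4 + 639815) = 1/((5/4)*(-15/4) + 639815) = 1/(-75/16 + 639815) = 1/(10236965/16) = 16/10236965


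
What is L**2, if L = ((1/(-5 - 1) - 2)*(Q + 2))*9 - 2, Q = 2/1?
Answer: 6400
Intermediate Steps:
Q = 2 (Q = 2*1 = 2)
L = -80 (L = ((1/(-5 - 1) - 2)*(2 + 2))*9 - 2 = ((1/(-6) - 2)*4)*9 - 2 = ((-1/6 - 2)*4)*9 - 2 = -13/6*4*9 - 2 = -26/3*9 - 2 = -78 - 2 = -80)
L**2 = (-80)**2 = 6400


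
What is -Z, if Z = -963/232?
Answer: 963/232 ≈ 4.1509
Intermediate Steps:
Z = -963/232 (Z = -963*1/232 = -963/232 ≈ -4.1509)
-Z = -1*(-963/232) = 963/232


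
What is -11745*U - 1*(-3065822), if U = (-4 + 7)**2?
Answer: 2960117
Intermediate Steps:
U = 9 (U = 3**2 = 9)
-11745*U - 1*(-3065822) = -11745*9 - 1*(-3065822) = -105705 + 3065822 = 2960117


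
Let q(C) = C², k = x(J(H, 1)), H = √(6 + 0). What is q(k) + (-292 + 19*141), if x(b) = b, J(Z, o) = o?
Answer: 2388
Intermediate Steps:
H = √6 ≈ 2.4495
k = 1
q(k) + (-292 + 19*141) = 1² + (-292 + 19*141) = 1 + (-292 + 2679) = 1 + 2387 = 2388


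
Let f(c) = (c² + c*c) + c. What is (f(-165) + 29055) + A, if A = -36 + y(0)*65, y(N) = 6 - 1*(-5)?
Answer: 84019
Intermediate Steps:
y(N) = 11 (y(N) = 6 + 5 = 11)
f(c) = c + 2*c² (f(c) = (c² + c²) + c = 2*c² + c = c + 2*c²)
A = 679 (A = -36 + 11*65 = -36 + 715 = 679)
(f(-165) + 29055) + A = (-165*(1 + 2*(-165)) + 29055) + 679 = (-165*(1 - 330) + 29055) + 679 = (-165*(-329) + 29055) + 679 = (54285 + 29055) + 679 = 83340 + 679 = 84019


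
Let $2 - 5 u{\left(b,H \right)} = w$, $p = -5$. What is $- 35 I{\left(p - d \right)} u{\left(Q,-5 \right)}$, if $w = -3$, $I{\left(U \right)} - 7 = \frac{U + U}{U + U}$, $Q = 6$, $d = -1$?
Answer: $-280$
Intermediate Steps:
$I{\left(U \right)} = 8$ ($I{\left(U \right)} = 7 + \frac{U + U}{U + U} = 7 + \frac{2 U}{2 U} = 7 + 2 U \frac{1}{2 U} = 7 + 1 = 8$)
$u{\left(b,H \right)} = 1$ ($u{\left(b,H \right)} = \frac{2}{5} - - \frac{3}{5} = \frac{2}{5} + \frac{3}{5} = 1$)
$- 35 I{\left(p - d \right)} u{\left(Q,-5 \right)} = \left(-35\right) 8 \cdot 1 = \left(-280\right) 1 = -280$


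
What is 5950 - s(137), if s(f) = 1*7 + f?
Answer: 5806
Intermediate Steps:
s(f) = 7 + f
5950 - s(137) = 5950 - (7 + 137) = 5950 - 1*144 = 5950 - 144 = 5806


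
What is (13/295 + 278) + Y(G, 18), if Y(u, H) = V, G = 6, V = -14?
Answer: 77893/295 ≈ 264.04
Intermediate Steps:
Y(u, H) = -14
(13/295 + 278) + Y(G, 18) = (13/295 + 278) - 14 = 82023/295 - 14 = 77893/295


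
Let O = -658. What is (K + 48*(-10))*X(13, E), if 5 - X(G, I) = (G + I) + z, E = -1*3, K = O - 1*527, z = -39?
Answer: -56610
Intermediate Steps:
K = -1185 (K = -658 - 1*527 = -658 - 527 = -1185)
E = -3
X(G, I) = 44 - G - I (X(G, I) = 5 - ((G + I) - 39) = 5 - (-39 + G + I) = 5 + (39 - G - I) = 44 - G - I)
(K + 48*(-10))*X(13, E) = (-1185 + 48*(-10))*(44 - 1*13 - 1*(-3)) = (-1185 - 480)*(44 - 13 + 3) = -1665*34 = -56610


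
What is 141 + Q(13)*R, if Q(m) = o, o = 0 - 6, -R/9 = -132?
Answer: -6987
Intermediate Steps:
R = 1188 (R = -9*(-132) = 1188)
o = -6
Q(m) = -6
141 + Q(13)*R = 141 - 6*1188 = 141 - 7128 = -6987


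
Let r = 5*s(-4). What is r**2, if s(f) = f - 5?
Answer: 2025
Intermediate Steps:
s(f) = -5 + f
r = -45 (r = 5*(-5 - 4) = 5*(-9) = -45)
r**2 = (-45)**2 = 2025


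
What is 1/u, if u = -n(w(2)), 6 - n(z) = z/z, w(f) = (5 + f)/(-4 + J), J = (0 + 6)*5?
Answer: -⅕ ≈ -0.20000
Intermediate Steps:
J = 30 (J = 6*5 = 30)
w(f) = 5/26 + f/26 (w(f) = (5 + f)/(-4 + 30) = (5 + f)/26 = (5 + f)*(1/26) = 5/26 + f/26)
n(z) = 5 (n(z) = 6 - z/z = 6 - 1*1 = 6 - 1 = 5)
u = -5 (u = -1*5 = -5)
1/u = 1/(-5) = -⅕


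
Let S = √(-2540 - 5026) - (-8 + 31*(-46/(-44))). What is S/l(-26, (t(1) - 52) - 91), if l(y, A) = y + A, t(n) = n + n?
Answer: 537/3674 - I*√7566/167 ≈ 0.14616 - 0.52085*I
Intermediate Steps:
t(n) = 2*n
S = -537/22 + I*√7566 (S = √(-7566) - (-8 + 31*(-46*(-1/44))) = I*√7566 - (-8 + 31*(23/22)) = I*√7566 - (-8 + 713/22) = I*√7566 - 1*537/22 = I*√7566 - 537/22 = -537/22 + I*√7566 ≈ -24.409 + 86.983*I)
l(y, A) = A + y
S/l(-26, (t(1) - 52) - 91) = (-537/22 + I*√7566)/(((2*1 - 52) - 91) - 26) = (-537/22 + I*√7566)/(((2 - 52) - 91) - 26) = (-537/22 + I*√7566)/((-50 - 91) - 26) = (-537/22 + I*√7566)/(-141 - 26) = (-537/22 + I*√7566)/(-167) = (-537/22 + I*√7566)*(-1/167) = 537/3674 - I*√7566/167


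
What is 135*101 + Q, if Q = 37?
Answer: 13672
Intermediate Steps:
135*101 + Q = 135*101 + 37 = 13635 + 37 = 13672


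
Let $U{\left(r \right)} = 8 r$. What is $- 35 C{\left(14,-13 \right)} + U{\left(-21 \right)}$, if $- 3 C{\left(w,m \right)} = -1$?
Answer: $- \frac{539}{3} \approx -179.67$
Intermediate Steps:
$C{\left(w,m \right)} = \frac{1}{3}$ ($C{\left(w,m \right)} = \left(- \frac{1}{3}\right) \left(-1\right) = \frac{1}{3}$)
$- 35 C{\left(14,-13 \right)} + U{\left(-21 \right)} = \left(-35\right) \frac{1}{3} + 8 \left(-21\right) = - \frac{35}{3} - 168 = - \frac{539}{3}$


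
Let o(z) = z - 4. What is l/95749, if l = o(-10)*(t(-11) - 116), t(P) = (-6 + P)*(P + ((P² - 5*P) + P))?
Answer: 38276/95749 ≈ 0.39975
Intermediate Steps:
o(z) = -4 + z
t(P) = (-6 + P)*(P² - 3*P) (t(P) = (-6 + P)*(P + (P² - 4*P)) = (-6 + P)*(P² - 3*P))
l = 38276 (l = (-4 - 10)*(-11*(18 + (-11)² - 9*(-11)) - 116) = -14*(-11*(18 + 121 + 99) - 116) = -14*(-11*238 - 116) = -14*(-2618 - 116) = -14*(-2734) = 38276)
l/95749 = 38276/95749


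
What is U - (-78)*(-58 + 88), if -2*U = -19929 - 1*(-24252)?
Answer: 357/2 ≈ 178.50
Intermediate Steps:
U = -4323/2 (U = -(-19929 - 1*(-24252))/2 = -(-19929 + 24252)/2 = -½*4323 = -4323/2 ≈ -2161.5)
U - (-78)*(-58 + 88) = -4323/2 - (-78)*(-58 + 88) = -4323/2 - (-78)*30 = -4323/2 - 1*(-2340) = -4323/2 + 2340 = 357/2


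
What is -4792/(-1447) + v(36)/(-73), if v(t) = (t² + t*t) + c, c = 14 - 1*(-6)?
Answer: -3429748/105631 ≈ -32.469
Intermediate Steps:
c = 20 (c = 14 + 6 = 20)
v(t) = 20 + 2*t² (v(t) = (t² + t*t) + 20 = (t² + t²) + 20 = 2*t² + 20 = 20 + 2*t²)
-4792/(-1447) + v(36)/(-73) = -4792/(-1447) + (20 + 2*36²)/(-73) = -4792*(-1/1447) + (20 + 2*1296)*(-1/73) = 4792/1447 + (20 + 2592)*(-1/73) = 4792/1447 + 2612*(-1/73) = 4792/1447 - 2612/73 = -3429748/105631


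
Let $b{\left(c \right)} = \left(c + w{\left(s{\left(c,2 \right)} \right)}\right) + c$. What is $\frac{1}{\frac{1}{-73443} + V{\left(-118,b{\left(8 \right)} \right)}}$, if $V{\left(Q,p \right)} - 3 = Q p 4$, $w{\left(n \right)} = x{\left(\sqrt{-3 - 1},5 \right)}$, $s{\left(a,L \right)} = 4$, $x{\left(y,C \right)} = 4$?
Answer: $- \frac{73443}{693081592} \approx -0.00010597$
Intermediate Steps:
$w{\left(n \right)} = 4$
$b{\left(c \right)} = 4 + 2 c$ ($b{\left(c \right)} = \left(c + 4\right) + c = \left(4 + c\right) + c = 4 + 2 c$)
$V{\left(Q,p \right)} = 3 + 4 Q p$ ($V{\left(Q,p \right)} = 3 + Q p 4 = 3 + 4 Q p$)
$\frac{1}{\frac{1}{-73443} + V{\left(-118,b{\left(8 \right)} \right)}} = \frac{1}{\frac{1}{-73443} + \left(3 + 4 \left(-118\right) \left(4 + 2 \cdot 8\right)\right)} = \frac{1}{- \frac{1}{73443} + \left(3 + 4 \left(-118\right) \left(4 + 16\right)\right)} = \frac{1}{- \frac{1}{73443} + \left(3 + 4 \left(-118\right) 20\right)} = \frac{1}{- \frac{1}{73443} + \left(3 - 9440\right)} = \frac{1}{- \frac{1}{73443} - 9437} = \frac{1}{- \frac{693081592}{73443}} = - \frac{73443}{693081592}$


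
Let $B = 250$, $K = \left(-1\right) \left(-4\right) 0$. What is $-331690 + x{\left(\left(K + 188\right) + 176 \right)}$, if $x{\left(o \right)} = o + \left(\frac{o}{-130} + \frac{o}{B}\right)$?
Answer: $- \frac{41415918}{125} \approx -3.3133 \cdot 10^{5}$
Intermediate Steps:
$K = 0$ ($K = 4 \cdot 0 = 0$)
$x{\left(o \right)} = \frac{1619 o}{1625}$ ($x{\left(o \right)} = o + \left(\frac{o}{-130} + \frac{o}{250}\right) = o + \left(o \left(- \frac{1}{130}\right) + o \frac{1}{250}\right) = o + \left(- \frac{o}{130} + \frac{o}{250}\right) = o - \frac{6 o}{1625} = \frac{1619 o}{1625}$)
$-331690 + x{\left(\left(K + 188\right) + 176 \right)} = -331690 + \frac{1619 \left(\left(0 + 188\right) + 176\right)}{1625} = -331690 + \frac{1619 \left(188 + 176\right)}{1625} = -331690 + \frac{1619}{1625} \cdot 364 = -331690 + \frac{45332}{125} = - \frac{41415918}{125}$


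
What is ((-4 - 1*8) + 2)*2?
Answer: -20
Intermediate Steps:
((-4 - 1*8) + 2)*2 = ((-4 - 8) + 2)*2 = (-12 + 2)*2 = -10*2 = -20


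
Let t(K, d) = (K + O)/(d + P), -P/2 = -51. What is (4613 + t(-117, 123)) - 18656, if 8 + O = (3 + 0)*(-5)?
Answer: -631963/45 ≈ -14044.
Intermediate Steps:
P = 102 (P = -2*(-51) = 102)
O = -23 (O = -8 + (3 + 0)*(-5) = -8 + 3*(-5) = -8 - 15 = -23)
t(K, d) = (-23 + K)/(102 + d) (t(K, d) = (K - 23)/(d + 102) = (-23 + K)/(102 + d))
(4613 + t(-117, 123)) - 18656 = (4613 + (-23 - 117)/(102 + 123)) - 18656 = (4613 - 140/225) - 18656 = (4613 + (1/225)*(-140)) - 18656 = (4613 - 28/45) - 18656 = 207557/45 - 18656 = -631963/45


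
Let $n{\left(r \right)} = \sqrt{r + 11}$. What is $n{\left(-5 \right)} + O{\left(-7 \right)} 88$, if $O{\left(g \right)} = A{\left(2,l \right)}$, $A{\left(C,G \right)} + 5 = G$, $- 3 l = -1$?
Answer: $- \frac{1232}{3} + \sqrt{6} \approx -408.22$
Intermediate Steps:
$l = \frac{1}{3}$ ($l = \left(- \frac{1}{3}\right) \left(-1\right) = \frac{1}{3} \approx 0.33333$)
$A{\left(C,G \right)} = -5 + G$
$O{\left(g \right)} = - \frac{14}{3}$ ($O{\left(g \right)} = -5 + \frac{1}{3} = - \frac{14}{3}$)
$n{\left(r \right)} = \sqrt{11 + r}$
$n{\left(-5 \right)} + O{\left(-7 \right)} 88 = \sqrt{11 - 5} - \frac{1232}{3} = \sqrt{6} - \frac{1232}{3} = - \frac{1232}{3} + \sqrt{6}$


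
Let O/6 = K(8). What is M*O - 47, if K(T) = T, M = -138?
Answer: -6671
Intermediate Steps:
O = 48 (O = 6*8 = 48)
M*O - 47 = -138*48 - 47 = -6624 - 47 = -6671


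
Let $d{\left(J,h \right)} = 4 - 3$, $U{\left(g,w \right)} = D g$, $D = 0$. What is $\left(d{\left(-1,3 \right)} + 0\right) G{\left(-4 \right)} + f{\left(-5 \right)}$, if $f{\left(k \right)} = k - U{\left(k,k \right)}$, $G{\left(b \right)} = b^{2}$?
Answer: $11$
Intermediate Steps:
$U{\left(g,w \right)} = 0$ ($U{\left(g,w \right)} = 0 g = 0$)
$d{\left(J,h \right)} = 1$ ($d{\left(J,h \right)} = 4 - 3 = 1$)
$f{\left(k \right)} = k$ ($f{\left(k \right)} = k - 0 = k + 0 = k$)
$\left(d{\left(-1,3 \right)} + 0\right) G{\left(-4 \right)} + f{\left(-5 \right)} = \left(1 + 0\right) \left(-4\right)^{2} - 5 = 1 \cdot 16 - 5 = 16 - 5 = 11$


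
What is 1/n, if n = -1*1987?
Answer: -1/1987 ≈ -0.00050327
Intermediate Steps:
n = -1987
1/n = 1/(-1987) = -1/1987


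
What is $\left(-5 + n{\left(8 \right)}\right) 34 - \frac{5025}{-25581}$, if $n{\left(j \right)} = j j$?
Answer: $\frac{17106837}{8527} \approx 2006.2$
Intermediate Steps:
$n{\left(j \right)} = j^{2}$
$\left(-5 + n{\left(8 \right)}\right) 34 - \frac{5025}{-25581} = \left(-5 + 8^{2}\right) 34 - \frac{5025}{-25581} = \left(-5 + 64\right) 34 - - \frac{1675}{8527} = 59 \cdot 34 + \frac{1675}{8527} = 2006 + \frac{1675}{8527} = \frac{17106837}{8527}$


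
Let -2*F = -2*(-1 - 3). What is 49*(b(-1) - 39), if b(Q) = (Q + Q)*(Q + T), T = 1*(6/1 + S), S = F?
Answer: -2009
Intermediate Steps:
F = -4 (F = -(-1)*(-1 - 3) = -(-1)*(-4) = -½*8 = -4)
S = -4
T = 2 (T = 1*(6/1 - 4) = 1*(6*1 - 4) = 1*(6 - 4) = 1*2 = 2)
b(Q) = 2*Q*(2 + Q) (b(Q) = (Q + Q)*(Q + 2) = (2*Q)*(2 + Q) = 2*Q*(2 + Q))
49*(b(-1) - 39) = 49*(2*(-1)*(2 - 1) - 39) = 49*(2*(-1)*1 - 39) = 49*(-2 - 39) = 49*(-41) = -2009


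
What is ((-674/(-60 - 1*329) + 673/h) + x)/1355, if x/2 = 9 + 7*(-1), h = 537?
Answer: 1459307/283050015 ≈ 0.0051557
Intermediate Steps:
x = 4 (x = 2*(9 + 7*(-1)) = 2*(9 - 7) = 2*2 = 4)
((-674/(-60 - 1*329) + 673/h) + x)/1355 = ((-674/(-60 - 1*329) + 673/537) + 4)/1355 = ((-674/(-60 - 329) + 673*(1/537)) + 4)*(1/1355) = ((-674/(-389) + 673/537) + 4)*(1/1355) = ((-674*(-1/389) + 673/537) + 4)*(1/1355) = ((674/389 + 673/537) + 4)*(1/1355) = (623735/208893 + 4)*(1/1355) = (1459307/208893)*(1/1355) = 1459307/283050015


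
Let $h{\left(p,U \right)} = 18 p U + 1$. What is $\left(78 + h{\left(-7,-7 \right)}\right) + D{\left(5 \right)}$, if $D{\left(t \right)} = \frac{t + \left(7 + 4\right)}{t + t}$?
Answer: $\frac{4813}{5} \approx 962.6$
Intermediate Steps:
$D{\left(t \right)} = \frac{11 + t}{2 t}$ ($D{\left(t \right)} = \frac{t + 11}{2 t} = \left(11 + t\right) \frac{1}{2 t} = \frac{11 + t}{2 t}$)
$h{\left(p,U \right)} = 1 + 18 U p$ ($h{\left(p,U \right)} = 18 U p + 1 = 1 + 18 U p$)
$\left(78 + h{\left(-7,-7 \right)}\right) + D{\left(5 \right)} = \left(78 + \left(1 + 18 \left(-7\right) \left(-7\right)\right)\right) + \frac{11 + 5}{2 \cdot 5} = \left(78 + \left(1 + 882\right)\right) + \frac{1}{2} \cdot \frac{1}{5} \cdot 16 = \left(78 + 883\right) + \frac{8}{5} = 961 + \frac{8}{5} = \frac{4813}{5}$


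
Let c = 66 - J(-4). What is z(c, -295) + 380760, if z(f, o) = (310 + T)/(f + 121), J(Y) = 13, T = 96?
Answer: 1142287/3 ≈ 3.8076e+5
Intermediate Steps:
c = 53 (c = 66 - 1*13 = 66 - 13 = 53)
z(f, o) = 406/(121 + f) (z(f, o) = (310 + 96)/(f + 121) = 406/(121 + f))
z(c, -295) + 380760 = 406/(121 + 53) + 380760 = 406/174 + 380760 = 406*(1/174) + 380760 = 7/3 + 380760 = 1142287/3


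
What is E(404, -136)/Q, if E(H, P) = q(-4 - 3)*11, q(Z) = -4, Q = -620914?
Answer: 22/310457 ≈ 7.0863e-5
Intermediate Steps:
E(H, P) = -44 (E(H, P) = -4*11 = -44)
E(404, -136)/Q = -44/(-620914) = -44*(-1/620914) = 22/310457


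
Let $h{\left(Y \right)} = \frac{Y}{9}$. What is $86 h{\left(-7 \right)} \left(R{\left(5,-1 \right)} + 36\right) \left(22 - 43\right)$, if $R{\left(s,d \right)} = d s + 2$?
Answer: $46354$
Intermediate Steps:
$R{\left(s,d \right)} = 2 + d s$
$h{\left(Y \right)} = \frac{Y}{9}$ ($h{\left(Y \right)} = Y \frac{1}{9} = \frac{Y}{9}$)
$86 h{\left(-7 \right)} \left(R{\left(5,-1 \right)} + 36\right) \left(22 - 43\right) = 86 \cdot \frac{1}{9} \left(-7\right) \left(\left(2 - 5\right) + 36\right) \left(22 - 43\right) = 86 \left(- \frac{7}{9}\right) \left(\left(2 - 5\right) + 36\right) \left(-21\right) = - \frac{602 \left(-3 + 36\right) \left(-21\right)}{9} = - \frac{602 \cdot 33 \left(-21\right)}{9} = \left(- \frac{602}{9}\right) \left(-693\right) = 46354$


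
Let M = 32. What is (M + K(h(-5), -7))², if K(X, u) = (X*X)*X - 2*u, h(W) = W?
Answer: 6241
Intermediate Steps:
K(X, u) = X³ - 2*u (K(X, u) = X²*X - 2*u = X³ - 2*u)
(M + K(h(-5), -7))² = (32 + ((-5)³ - 2*(-7)))² = (32 + (-125 + 14))² = (32 - 111)² = (-79)² = 6241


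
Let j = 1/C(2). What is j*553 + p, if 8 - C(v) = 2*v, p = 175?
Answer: 1253/4 ≈ 313.25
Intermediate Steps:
C(v) = 8 - 2*v
j = 1/4 (j = 1/(8 - 2*2) = 1/(8 - 4) = 1/4 ≈ 0.25000)
j*553 + p = (1/4)*553 + 175 = 553/4 + 175 = 1253/4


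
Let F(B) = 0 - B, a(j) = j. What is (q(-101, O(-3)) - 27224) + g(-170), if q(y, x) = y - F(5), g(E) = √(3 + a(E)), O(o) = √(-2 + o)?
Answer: -27320 + I*√167 ≈ -27320.0 + 12.923*I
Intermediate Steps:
F(B) = -B
g(E) = √(3 + E)
q(y, x) = 5 + y (q(y, x) = y - (-1)*5 = y - 1*(-5) = y + 5 = 5 + y)
(q(-101, O(-3)) - 27224) + g(-170) = ((5 - 101) - 27224) + √(3 - 170) = (-96 - 27224) + √(-167) = -27320 + I*√167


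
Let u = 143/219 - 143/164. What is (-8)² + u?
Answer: 2290759/35916 ≈ 63.781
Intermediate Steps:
u = -7865/35916 (u = 143*(1/219) - 143*1/164 = 143/219 - 143/164 = -7865/35916 ≈ -0.21898)
(-8)² + u = (-8)² - 7865/35916 = 64 - 7865/35916 = 2290759/35916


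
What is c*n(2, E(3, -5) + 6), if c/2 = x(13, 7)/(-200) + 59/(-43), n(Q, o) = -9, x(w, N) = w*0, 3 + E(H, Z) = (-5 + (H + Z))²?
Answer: 1062/43 ≈ 24.698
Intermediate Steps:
E(H, Z) = -3 + (-5 + H + Z)² (E(H, Z) = -3 + (-5 + (H + Z))² = -3 + (-5 + H + Z)²)
x(w, N) = 0
c = -118/43 (c = 2*(0/(-200) + 59/(-43)) = 2*(0*(-1/200) + 59*(-1/43)) = 2*(0 - 59/43) = 2*(-59/43) = -118/43 ≈ -2.7442)
c*n(2, E(3, -5) + 6) = -118/43*(-9) = 1062/43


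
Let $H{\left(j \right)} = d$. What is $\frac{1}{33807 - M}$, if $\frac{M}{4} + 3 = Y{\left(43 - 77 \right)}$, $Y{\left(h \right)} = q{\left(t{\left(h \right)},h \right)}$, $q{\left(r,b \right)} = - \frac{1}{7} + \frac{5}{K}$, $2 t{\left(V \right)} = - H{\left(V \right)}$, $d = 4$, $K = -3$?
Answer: $\frac{21}{710351} \approx 2.9563 \cdot 10^{-5}$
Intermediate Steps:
$H{\left(j \right)} = 4$
$t{\left(V \right)} = -2$ ($t{\left(V \right)} = \frac{\left(-1\right) 4}{2} = \frac{1}{2} \left(-4\right) = -2$)
$q{\left(r,b \right)} = - \frac{38}{21}$ ($q{\left(r,b \right)} = - \frac{1}{7} + \frac{5}{-3} = \left(-1\right) \frac{1}{7} + 5 \left(- \frac{1}{3}\right) = - \frac{1}{7} - \frac{5}{3} = - \frac{38}{21}$)
$Y{\left(h \right)} = - \frac{38}{21}$
$M = - \frac{404}{21}$ ($M = -12 + 4 \left(- \frac{38}{21}\right) = -12 - \frac{152}{21} = - \frac{404}{21} \approx -19.238$)
$\frac{1}{33807 - M} = \frac{1}{33807 - - \frac{404}{21}} = \frac{1}{33807 + \frac{404}{21}} = \frac{1}{\frac{710351}{21}} = \frac{21}{710351}$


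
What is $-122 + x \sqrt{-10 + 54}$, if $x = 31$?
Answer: $-122 + 62 \sqrt{11} \approx 83.631$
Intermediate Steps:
$-122 + x \sqrt{-10 + 54} = -122 + 31 \sqrt{-10 + 54} = -122 + 31 \sqrt{44} = -122 + 31 \cdot 2 \sqrt{11} = -122 + 62 \sqrt{11}$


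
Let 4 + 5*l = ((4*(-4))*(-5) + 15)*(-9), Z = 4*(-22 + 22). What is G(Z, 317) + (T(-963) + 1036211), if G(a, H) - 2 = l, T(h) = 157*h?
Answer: 4424251/5 ≈ 8.8485e+5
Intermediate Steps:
Z = 0 (Z = 4*0 = 0)
l = -859/5 (l = -⅘ + (((4*(-4))*(-5) + 15)*(-9))/5 = -⅘ + ((-16*(-5) + 15)*(-9))/5 = -⅘ + ((80 + 15)*(-9))/5 = -⅘ + (95*(-9))/5 = -⅘ + (⅕)*(-855) = -⅘ - 171 = -859/5 ≈ -171.80)
G(a, H) = -849/5 (G(a, H) = 2 - 859/5 = -849/5)
G(Z, 317) + (T(-963) + 1036211) = -849/5 + (157*(-963) + 1036211) = -849/5 + (-151191 + 1036211) = -849/5 + 885020 = 4424251/5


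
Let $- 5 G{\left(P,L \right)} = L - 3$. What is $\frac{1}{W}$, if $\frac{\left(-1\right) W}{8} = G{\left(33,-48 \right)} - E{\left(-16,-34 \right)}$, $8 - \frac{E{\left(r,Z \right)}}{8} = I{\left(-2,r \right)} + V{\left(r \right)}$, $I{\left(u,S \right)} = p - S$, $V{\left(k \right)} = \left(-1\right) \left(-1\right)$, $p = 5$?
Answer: $- \frac{5}{4888} \approx -0.0010229$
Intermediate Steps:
$G{\left(P,L \right)} = \frac{3}{5} - \frac{L}{5}$ ($G{\left(P,L \right)} = - \frac{L - 3}{5} = - \frac{-3 + L}{5} = \frac{3}{5} - \frac{L}{5}$)
$V{\left(k \right)} = 1$
$I{\left(u,S \right)} = 5 - S$
$E{\left(r,Z \right)} = 16 + 8 r$ ($E{\left(r,Z \right)} = 64 - 8 \left(\left(5 - r\right) + 1\right) = 64 - 8 \left(6 - r\right) = 64 + \left(-48 + 8 r\right) = 16 + 8 r$)
$W = - \frac{4888}{5}$ ($W = - 8 \left(\left(\frac{3}{5} - - \frac{48}{5}\right) - \left(16 + 8 \left(-16\right)\right)\right) = - 8 \left(\left(\frac{3}{5} + \frac{48}{5}\right) - \left(16 - 128\right)\right) = - 8 \left(\frac{51}{5} - -112\right) = - 8 \left(\frac{51}{5} + 112\right) = \left(-8\right) \frac{611}{5} = - \frac{4888}{5} \approx -977.6$)
$\frac{1}{W} = \frac{1}{- \frac{4888}{5}} = - \frac{5}{4888}$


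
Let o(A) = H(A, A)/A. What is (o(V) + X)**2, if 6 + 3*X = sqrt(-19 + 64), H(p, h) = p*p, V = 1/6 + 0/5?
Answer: 301/36 - 11*sqrt(5)/3 ≈ 0.16220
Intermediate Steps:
V = 1/6 (V = 1*(1/6) + 0*(1/5) = 1/6 + 0 = 1/6 ≈ 0.16667)
H(p, h) = p**2
o(A) = A (o(A) = A**2/A = A)
X = -2 + sqrt(5) (X = -2 + sqrt(-19 + 64)/3 = -2 + sqrt(45)/3 = -2 + (3*sqrt(5))/3 = -2 + sqrt(5) ≈ 0.23607)
(o(V) + X)**2 = (1/6 + (-2 + sqrt(5)))**2 = (-11/6 + sqrt(5))**2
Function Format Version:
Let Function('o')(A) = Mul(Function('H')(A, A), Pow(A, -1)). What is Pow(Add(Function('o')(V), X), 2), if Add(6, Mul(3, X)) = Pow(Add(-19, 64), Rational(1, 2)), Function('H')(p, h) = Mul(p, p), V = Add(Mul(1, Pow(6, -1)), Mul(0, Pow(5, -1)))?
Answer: Add(Rational(301, 36), Mul(Rational(-11, 3), Pow(5, Rational(1, 2)))) ≈ 0.16220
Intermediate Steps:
V = Rational(1, 6) (V = Add(Mul(1, Rational(1, 6)), Mul(0, Rational(1, 5))) = Add(Rational(1, 6), 0) = Rational(1, 6) ≈ 0.16667)
Function('H')(p, h) = Pow(p, 2)
Function('o')(A) = A (Function('o')(A) = Mul(Pow(A, 2), Pow(A, -1)) = A)
X = Add(-2, Pow(5, Rational(1, 2))) (X = Add(-2, Mul(Rational(1, 3), Pow(Add(-19, 64), Rational(1, 2)))) = Add(-2, Mul(Rational(1, 3), Pow(45, Rational(1, 2)))) = Add(-2, Mul(Rational(1, 3), Mul(3, Pow(5, Rational(1, 2))))) = Add(-2, Pow(5, Rational(1, 2))) ≈ 0.23607)
Pow(Add(Function('o')(V), X), 2) = Pow(Add(Rational(1, 6), Add(-2, Pow(5, Rational(1, 2)))), 2) = Pow(Add(Rational(-11, 6), Pow(5, Rational(1, 2))), 2)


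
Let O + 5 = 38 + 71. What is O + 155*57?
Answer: 8939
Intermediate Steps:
O = 104 (O = -5 + (38 + 71) = -5 + 109 = 104)
O + 155*57 = 104 + 155*57 = 104 + 8835 = 8939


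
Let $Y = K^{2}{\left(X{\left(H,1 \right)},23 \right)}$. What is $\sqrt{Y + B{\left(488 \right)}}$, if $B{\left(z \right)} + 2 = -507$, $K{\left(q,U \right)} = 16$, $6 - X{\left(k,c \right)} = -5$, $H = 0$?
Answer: $i \sqrt{253} \approx 15.906 i$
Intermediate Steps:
$X{\left(k,c \right)} = 11$ ($X{\left(k,c \right)} = 6 - -5 = 6 + 5 = 11$)
$B{\left(z \right)} = -509$ ($B{\left(z \right)} = -2 - 507 = -509$)
$Y = 256$ ($Y = 16^{2} = 256$)
$\sqrt{Y + B{\left(488 \right)}} = \sqrt{256 - 509} = \sqrt{-253} = i \sqrt{253}$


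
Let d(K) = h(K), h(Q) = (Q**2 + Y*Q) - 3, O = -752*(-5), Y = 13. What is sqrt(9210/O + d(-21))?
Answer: sqrt(5918334)/188 ≈ 12.940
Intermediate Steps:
O = 3760
h(Q) = -3 + Q**2 + 13*Q (h(Q) = (Q**2 + 13*Q) - 3 = -3 + Q**2 + 13*Q)
d(K) = -3 + K**2 + 13*K
sqrt(9210/O + d(-21)) = sqrt(9210/3760 + (-3 + (-21)**2 + 13*(-21))) = sqrt(9210*(1/3760) + (-3 + 441 - 273)) = sqrt(921/376 + 165) = sqrt(62961/376) = sqrt(5918334)/188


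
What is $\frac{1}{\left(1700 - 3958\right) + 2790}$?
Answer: $\frac{1}{532} \approx 0.0018797$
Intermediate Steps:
$\frac{1}{\left(1700 - 3958\right) + 2790} = \frac{1}{-2258 + 2790} = \frac{1}{532}$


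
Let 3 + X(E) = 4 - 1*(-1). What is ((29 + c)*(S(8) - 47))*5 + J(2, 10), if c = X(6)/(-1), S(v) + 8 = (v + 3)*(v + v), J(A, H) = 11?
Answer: 16346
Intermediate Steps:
X(E) = 2 (X(E) = -3 + (4 - 1*(-1)) = -3 + (4 + 1) = -3 + 5 = 2)
S(v) = -8 + 2*v*(3 + v) (S(v) = -8 + (v + 3)*(v + v) = -8 + (3 + v)*(2*v) = -8 + 2*v*(3 + v))
c = -2 (c = 2/(-1) = 2*(-1) = -2)
((29 + c)*(S(8) - 47))*5 + J(2, 10) = ((29 - 2)*((-8 + 2*8² + 6*8) - 47))*5 + 11 = (27*((-8 + 2*64 + 48) - 47))*5 + 11 = (27*((-8 + 128 + 48) - 47))*5 + 11 = (27*(168 - 47))*5 + 11 = (27*121)*5 + 11 = 3267*5 + 11 = 16335 + 11 = 16346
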